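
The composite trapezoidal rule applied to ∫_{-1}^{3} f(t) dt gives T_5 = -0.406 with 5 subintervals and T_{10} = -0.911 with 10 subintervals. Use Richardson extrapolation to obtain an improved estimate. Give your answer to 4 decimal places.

R = (4·T_{10} − T_5) / 3 = (4·(-0.911) − (-0.406))/3 = (-3.238)/3 = -1.0793.

-1.0793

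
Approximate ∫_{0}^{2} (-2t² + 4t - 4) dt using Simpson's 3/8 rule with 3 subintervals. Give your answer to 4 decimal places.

-5.3333

h = (2 − 0)/3 = 0.666667.
Nodes t₀,…,t₃ = 0, 0.666667, 1.333333, 2.
f(t) = -2t² + 4t - 4: f₀=-4, f₁=-2.222222, f₂=-2.222222, f₃=-4.
(3h/8)·[f₀ + 3f₁ + 3f₂ + f₃] = 0.25·(-21.333333) = -5.3333.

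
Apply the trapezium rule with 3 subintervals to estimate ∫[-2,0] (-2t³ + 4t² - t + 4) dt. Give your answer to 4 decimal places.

h = (0 − (-2))/3 = 0.666667.
Nodes t₀,…,t₃ = -2, -1.333333, -0.666667, 0.
f(t) = -2t³ + 4t² - t + 4: f₀=38, f₁=17.185185, f₂=7.037037, f₃=4.
(h/2)·[f₀ + 2f₁ + 2f₂ + f₃] = 0.333333·(90.444444) = 30.1481.

30.1481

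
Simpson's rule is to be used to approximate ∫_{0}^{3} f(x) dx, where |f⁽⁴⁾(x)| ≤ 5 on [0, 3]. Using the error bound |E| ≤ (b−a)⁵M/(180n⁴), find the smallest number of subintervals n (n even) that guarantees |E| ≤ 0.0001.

18

Need 1215/(180n⁴) ≤ 0.0001.
n⁴ ≥ 1215/(180·0.0001) = 67500 ⇒ n ≥ 16.1185, so the smallest even n is 18. (n must be even for Simpson's rule.)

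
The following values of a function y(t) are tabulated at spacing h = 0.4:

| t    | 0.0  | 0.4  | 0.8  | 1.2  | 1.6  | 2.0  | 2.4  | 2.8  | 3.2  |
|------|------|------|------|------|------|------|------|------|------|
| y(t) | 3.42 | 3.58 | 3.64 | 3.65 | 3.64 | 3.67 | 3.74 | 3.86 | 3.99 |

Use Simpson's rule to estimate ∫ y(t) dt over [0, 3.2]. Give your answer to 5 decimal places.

11.79867

h = 0.4, n = 8.
(h/3)·[y₀ + 4y₁ + 2y₂ + 4y₃ + 2y₄ + 4y₅ + 2y₆ + 4y₇ + y₈] = 0.133333·(88.49) = 11.79867.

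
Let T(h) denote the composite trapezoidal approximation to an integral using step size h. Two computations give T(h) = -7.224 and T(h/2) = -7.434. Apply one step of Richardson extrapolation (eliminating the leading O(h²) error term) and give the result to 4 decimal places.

-7.5040

R = (4·T(h/2) − T(h)) / 3 = (4·(-7.434) − (-7.224))/3 = (-22.512)/3 = -7.5040.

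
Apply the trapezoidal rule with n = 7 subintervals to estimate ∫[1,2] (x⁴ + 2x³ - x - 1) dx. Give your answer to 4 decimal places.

11.2782

h = (2 − 1)/7 = 0.142857.
Nodes x₀,…,x₇ = 1, 1.142857, 1.285714, 1.428571, 1.571429, 1.714286, 1.857143, 2.
f(x) = x⁴ + 2x³ - x - 1: f₀=1, f₁=2.548521, f₂=4.697626, f₃=7.567264, f₄=11.287380, f₅=15.997918, f₆=21.848813, f₇=29.
(h/2)·[f₀ + 2f₁ + 2f₂ + 2f₃ + 2f₄ + 2f₅ + 2f₆ + f₇] = 0.071429·(157.895044) = 11.2782.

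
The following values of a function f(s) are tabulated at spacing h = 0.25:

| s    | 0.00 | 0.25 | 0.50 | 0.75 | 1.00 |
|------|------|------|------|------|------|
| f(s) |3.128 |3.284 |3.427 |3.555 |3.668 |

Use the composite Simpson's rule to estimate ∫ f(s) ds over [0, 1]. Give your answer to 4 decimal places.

h = 0.25, n = 4.
(h/3)·[y₀ + 4y₁ + 2y₂ + 4y₃ + y₄] = 0.083333·(41.006) = 3.4172.

3.4172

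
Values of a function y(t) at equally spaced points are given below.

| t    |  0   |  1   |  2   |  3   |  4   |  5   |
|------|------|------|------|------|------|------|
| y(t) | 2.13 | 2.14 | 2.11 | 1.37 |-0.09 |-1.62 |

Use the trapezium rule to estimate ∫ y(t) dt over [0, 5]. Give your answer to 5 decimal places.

h = 1, n = 5.
(h/2)·[y₀ + 2y₁ + 2y₂ + 2y₃ + 2y₄ + y₅] = 0.5·(11.57) = 5.78500.

5.78500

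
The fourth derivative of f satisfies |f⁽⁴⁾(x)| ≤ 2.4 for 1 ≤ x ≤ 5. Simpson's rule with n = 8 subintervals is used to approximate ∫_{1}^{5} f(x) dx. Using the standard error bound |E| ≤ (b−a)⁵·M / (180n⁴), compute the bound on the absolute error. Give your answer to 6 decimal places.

0.003333

|E| ≤ (4)⁵·2.4 / (180·8⁴) = 2457.6/737280 = 0.003333.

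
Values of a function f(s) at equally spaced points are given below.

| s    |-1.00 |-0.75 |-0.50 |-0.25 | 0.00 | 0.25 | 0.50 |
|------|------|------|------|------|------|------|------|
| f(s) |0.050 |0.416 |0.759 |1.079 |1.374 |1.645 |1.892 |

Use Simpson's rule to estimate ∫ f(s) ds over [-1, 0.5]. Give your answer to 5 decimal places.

1.56400

h = 0.25, n = 6.
(h/3)·[y₀ + 4y₁ + 2y₂ + 4y₃ + 2y₄ + 4y₅ + y₆] = 0.083333·(18.768) = 1.56400.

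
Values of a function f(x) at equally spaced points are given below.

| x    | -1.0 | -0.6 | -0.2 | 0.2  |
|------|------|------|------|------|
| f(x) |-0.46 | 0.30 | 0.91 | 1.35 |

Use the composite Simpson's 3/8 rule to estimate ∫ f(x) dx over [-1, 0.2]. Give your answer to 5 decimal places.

0.67800

h = 0.4, n = 3.
(3h/8)·[y₀ + 3y₁ + 3y₂ + y₃] = 0.15·(4.52) = 0.67800.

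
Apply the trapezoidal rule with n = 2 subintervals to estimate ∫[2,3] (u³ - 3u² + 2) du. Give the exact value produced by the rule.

h = (3 − 2)/2 = 0.5.
Nodes u₀,…,u₂ = 2, 2.5, 3.
f(u) = u³ - 3u² + 2: f₀=-2, f₁=-1.125, f₂=2.
(h/2)·[f₀ + 2f₁ + f₂] = 0.25·(-2.25) = -0.5625.

-0.5625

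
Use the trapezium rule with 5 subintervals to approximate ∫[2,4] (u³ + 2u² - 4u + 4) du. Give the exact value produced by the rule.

81.92

h = (4 − 2)/5 = 0.4.
Nodes u₀,…,u₅ = 2, 2.4, 2.8, 3.2, 3.6, 4.
f(u) = u³ + 2u² - 4u + 4: f₀=12, f₁=19.744, f₂=30.432, f₃=44.448, f₄=62.176, f₅=84.
(h/2)·[f₀ + 2f₁ + 2f₂ + 2f₃ + 2f₄ + f₅] = 0.2·(409.6) = 81.92.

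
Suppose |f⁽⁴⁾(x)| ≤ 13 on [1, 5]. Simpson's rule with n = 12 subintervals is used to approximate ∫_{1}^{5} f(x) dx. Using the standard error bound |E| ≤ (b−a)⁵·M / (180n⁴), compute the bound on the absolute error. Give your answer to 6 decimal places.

|E| ≤ (4)⁵·13 / (180·12⁴) = 13312/3732480 = 0.003567.

0.003567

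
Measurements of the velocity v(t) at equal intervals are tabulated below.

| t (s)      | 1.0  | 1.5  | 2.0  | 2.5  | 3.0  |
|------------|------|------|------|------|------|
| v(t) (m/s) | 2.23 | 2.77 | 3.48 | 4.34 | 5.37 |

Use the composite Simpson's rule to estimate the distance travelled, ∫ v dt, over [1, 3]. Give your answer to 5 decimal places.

7.16667

h = 0.5, n = 4.
(h/3)·[y₀ + 4y₁ + 2y₂ + 4y₃ + y₄] = 0.166667·(43.00) = 7.16667.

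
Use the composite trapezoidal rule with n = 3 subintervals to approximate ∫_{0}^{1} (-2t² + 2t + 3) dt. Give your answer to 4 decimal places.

3.2963

h = (1 − 0)/3 = 0.333333.
Nodes t₀,…,t₃ = 0, 0.333333, 0.666667, 1.
f(t) = -2t² + 2t + 3: f₀=3, f₁=3.444444, f₂=3.444444, f₃=3.
(h/2)·[f₀ + 2f₁ + 2f₂ + f₃] = 0.166667·(19.777778) = 3.2963.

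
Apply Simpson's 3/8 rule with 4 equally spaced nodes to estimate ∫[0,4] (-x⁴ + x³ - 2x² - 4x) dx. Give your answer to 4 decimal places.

h = (4 − 0)/3 = 1.333333.
Nodes x₀,…,x₃ = 0, 1.333333, 2.666667, 4.
f(x) = -x⁴ + x³ - 2x² - 4x: f₀=0, f₁=-9.679012, f₂=-56.493827, f₃=-240.
(3h/8)·[f₀ + 3f₁ + 3f₂ + f₃] = 0.5·(-438.518519) = -219.2593.

-219.2593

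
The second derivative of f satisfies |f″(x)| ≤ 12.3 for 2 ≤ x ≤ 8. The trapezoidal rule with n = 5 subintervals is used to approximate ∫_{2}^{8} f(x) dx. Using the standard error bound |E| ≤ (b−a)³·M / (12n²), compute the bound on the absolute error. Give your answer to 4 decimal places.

8.8560

|E| ≤ (6)³·12.3 / (12·5²) = 2656.8/300 = 8.8560.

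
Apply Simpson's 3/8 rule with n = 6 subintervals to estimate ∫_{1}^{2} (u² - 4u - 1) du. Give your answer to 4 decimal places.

h = (2 − 1)/6 = 0.166667.
Nodes u₀,…,u₆ = 1, 1.166667, 1.333333, 1.5, 1.666667, 1.833333, 2.
f(u) = u² - 4u - 1: f₀=-4, f₁=-4.305556, f₂=-4.555556, f₃=-4.75, f₄=-4.888889, f₅=-4.972222, f₆=-5.
(3h/8)·[f₀ + 3f₁ + 3f₂ + 2f₃ + 3f₄ + 3f₅ + f₆] = 0.0625·(-74.666667) = -4.6667.

-4.6667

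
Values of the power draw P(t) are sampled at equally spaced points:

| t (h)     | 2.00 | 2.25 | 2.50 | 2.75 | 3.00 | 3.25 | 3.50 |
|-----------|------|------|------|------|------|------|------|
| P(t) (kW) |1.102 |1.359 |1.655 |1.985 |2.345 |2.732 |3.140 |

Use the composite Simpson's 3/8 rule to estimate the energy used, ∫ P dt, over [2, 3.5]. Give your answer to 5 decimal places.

h = 0.25, n = 6.
(3h/8)·[y₀ + 3y₁ + 3y₂ + 2y₃ + 3y₄ + 3y₅ + y₆] = 0.09375·(32.485) = 3.04547.

3.04547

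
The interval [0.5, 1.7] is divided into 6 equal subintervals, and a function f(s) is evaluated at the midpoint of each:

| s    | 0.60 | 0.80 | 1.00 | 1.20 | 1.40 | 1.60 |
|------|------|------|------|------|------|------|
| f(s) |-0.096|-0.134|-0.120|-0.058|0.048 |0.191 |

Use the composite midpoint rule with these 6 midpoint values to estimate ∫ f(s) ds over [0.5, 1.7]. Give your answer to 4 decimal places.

h = 0.2, n = 6.
h·[y(m₁) + y(m₂) + y(m₃) + y(m₄) + y(m₅) + y(m₆)] = 0.2·(-0.169) = -0.0338.

-0.0338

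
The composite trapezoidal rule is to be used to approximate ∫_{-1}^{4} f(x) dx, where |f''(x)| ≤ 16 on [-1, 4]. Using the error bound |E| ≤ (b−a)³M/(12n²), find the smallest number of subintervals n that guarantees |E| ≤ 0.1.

Need 2000/(12n²) ≤ 0.1.
n² ≥ 2000/(12·0.1) = 1666.67 ⇒ n ≥ 40.8248, so the smallest n is 41.

41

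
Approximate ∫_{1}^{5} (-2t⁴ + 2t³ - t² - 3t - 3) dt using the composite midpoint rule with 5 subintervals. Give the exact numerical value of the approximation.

-1004.20224

h = (5 − 1)/5 = 0.8.
Midpoints m₁,…,m₅ = 1.4, 2.2, 3, 3.8, 4.6.
f(m₁)=-11.3552, f(m₂)=-39.9952, f(m₃)=-129, f(m₄)=-336.1232, f(m₅)=-738.7792.
h·[f(m₁) + f(m₂) + f(m₃) + f(m₄) + f(m₅)] = 0.8·(-1255.2528) = -1004.20224.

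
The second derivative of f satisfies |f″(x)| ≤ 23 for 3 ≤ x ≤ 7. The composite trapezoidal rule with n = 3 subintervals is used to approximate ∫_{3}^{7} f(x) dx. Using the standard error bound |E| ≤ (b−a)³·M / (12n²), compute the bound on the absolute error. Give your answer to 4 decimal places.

13.6296

|E| ≤ (4)³·23 / (12·3²) = 1472/108 = 13.6296.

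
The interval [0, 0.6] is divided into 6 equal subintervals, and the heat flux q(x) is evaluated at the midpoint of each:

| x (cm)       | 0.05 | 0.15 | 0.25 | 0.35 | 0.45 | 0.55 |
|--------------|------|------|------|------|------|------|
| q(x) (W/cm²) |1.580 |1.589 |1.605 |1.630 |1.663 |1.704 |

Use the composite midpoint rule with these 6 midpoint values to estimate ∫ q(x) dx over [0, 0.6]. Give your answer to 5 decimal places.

h = 0.1, n = 6.
h·[y(m₁) + y(m₂) + y(m₃) + y(m₄) + y(m₅) + y(m₆)] = 0.1·(9.771) = 0.97710.

0.97710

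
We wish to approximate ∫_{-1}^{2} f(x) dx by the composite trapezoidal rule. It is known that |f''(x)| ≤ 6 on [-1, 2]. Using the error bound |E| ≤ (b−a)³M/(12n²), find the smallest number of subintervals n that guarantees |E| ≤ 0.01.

37

Need 162/(12n²) ≤ 0.01.
n² ≥ 162/(12·0.01) = 1350 ⇒ n ≥ 36.7423, so the smallest n is 37.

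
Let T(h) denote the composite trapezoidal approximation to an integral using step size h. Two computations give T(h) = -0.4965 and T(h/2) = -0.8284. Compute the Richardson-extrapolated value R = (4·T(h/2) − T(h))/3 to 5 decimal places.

R = (4·T(h/2) − T(h)) / 3 = (4·(-0.8284) − (-0.4965))/3 = (-2.8171)/3 = -0.93903.

-0.93903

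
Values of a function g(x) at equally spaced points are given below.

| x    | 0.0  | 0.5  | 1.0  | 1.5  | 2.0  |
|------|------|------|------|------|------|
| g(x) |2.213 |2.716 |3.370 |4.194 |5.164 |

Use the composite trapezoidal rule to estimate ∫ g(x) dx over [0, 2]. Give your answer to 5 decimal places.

6.98425

h = 0.5, n = 4.
(h/2)·[y₀ + 2y₁ + 2y₂ + 2y₃ + y₄] = 0.25·(27.937) = 6.98425.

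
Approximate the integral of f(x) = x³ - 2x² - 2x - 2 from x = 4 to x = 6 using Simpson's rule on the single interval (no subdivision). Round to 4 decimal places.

134.6667

S = (b−a)/6 · [f(4) + 4f(5) + f(6)] = 0.333333·[22 + 4·63 + 130] = 134.6667.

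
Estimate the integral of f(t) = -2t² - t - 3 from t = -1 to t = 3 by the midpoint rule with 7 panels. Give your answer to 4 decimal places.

h = (3 − (-1))/7 = 0.571429.
Midpoints m₁,…,m₇ = -0.714286, -0.142857, 0.428571, 1, 1.571429, 2.142857, 2.714286.
f(m₁)=-3.306122, f(m₂)=-2.897959, f(m₃)=-3.795918, f(m₄)=-6, f(m₅)=-9.510204, f(m₆)=-14.326531, f(m₇)=-20.448980.
h·[f(m₁) + f(m₂) + f(m₃) + f(m₄) + f(m₅) + f(m₆) + f(m₇)] = 0.571429·(-60.285714) = -34.4490.

-34.4490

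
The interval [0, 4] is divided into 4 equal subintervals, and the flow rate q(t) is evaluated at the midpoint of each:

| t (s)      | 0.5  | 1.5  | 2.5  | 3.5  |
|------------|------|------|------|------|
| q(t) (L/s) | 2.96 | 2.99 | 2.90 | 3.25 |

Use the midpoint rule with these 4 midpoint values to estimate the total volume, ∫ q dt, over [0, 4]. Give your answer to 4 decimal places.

12.1000

h = 1, n = 4.
h·[y(m₁) + y(m₂) + y(m₃) + y(m₄)] = 1·(12.10) = 12.1000.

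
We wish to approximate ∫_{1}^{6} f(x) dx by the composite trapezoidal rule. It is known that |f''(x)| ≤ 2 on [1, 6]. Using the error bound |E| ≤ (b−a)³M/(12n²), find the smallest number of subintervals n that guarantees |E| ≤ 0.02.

33

Need 250/(12n²) ≤ 0.02.
n² ≥ 250/(12·0.02) = 1041.67 ⇒ n ≥ 32.2749, so the smallest n is 33.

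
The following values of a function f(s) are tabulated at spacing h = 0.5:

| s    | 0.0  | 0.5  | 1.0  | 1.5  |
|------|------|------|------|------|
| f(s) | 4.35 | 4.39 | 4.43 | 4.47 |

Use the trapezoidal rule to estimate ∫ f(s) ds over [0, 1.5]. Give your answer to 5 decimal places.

6.61500

h = 0.5, n = 3.
(h/2)·[y₀ + 2y₁ + 2y₂ + y₃] = 0.25·(26.46) = 6.61500.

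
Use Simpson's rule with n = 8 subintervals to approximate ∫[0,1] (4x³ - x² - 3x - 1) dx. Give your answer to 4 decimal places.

h = (1 − 0)/8 = 0.125.
Nodes x₀,…,x₈ = 0, 0.125, 0.25, 0.375, 0.5, 0.625, 0.75, 0.875, 1.
f(x) = 4x³ - x² - 3x - 1: f₀=-1, f₁=-1.3828125, f₂=-1.75, f₃=-2.0546875, f₄=-2.25, f₅=-2.2890625, f₆=-2.125, f₇=-1.7109375, f₈=-1.
(h/3)·[f₀ + 4f₁ + 2f₂ + 4f₃ + 2f₄ + 4f₅ + 2f₆ + 4f₇ + f₈] = 0.041667·(-44) = -1.8333.

-1.8333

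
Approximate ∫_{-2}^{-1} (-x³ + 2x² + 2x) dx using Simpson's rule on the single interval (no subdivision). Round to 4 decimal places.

5.4167

S = (b−a)/6 · [f(-2) + 4f(-1.5) + f(-1)] = 0.166667·[12 + 4·4.875 + 1] = 5.4167.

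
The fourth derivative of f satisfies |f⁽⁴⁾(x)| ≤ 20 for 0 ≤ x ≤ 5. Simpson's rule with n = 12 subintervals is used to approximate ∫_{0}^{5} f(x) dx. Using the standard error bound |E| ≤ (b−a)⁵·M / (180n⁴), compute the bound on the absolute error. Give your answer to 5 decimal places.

|E| ≤ (5)⁵·20 / (180·12⁴) = 62500/3732480 = 0.01674.

0.01674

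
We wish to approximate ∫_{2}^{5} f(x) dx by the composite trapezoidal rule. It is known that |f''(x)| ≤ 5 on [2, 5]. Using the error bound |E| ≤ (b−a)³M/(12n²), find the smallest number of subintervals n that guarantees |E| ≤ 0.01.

Need 135/(12n²) ≤ 0.01.
n² ≥ 135/(12·0.01) = 1125 ⇒ n ≥ 33.5410, so the smallest n is 34.

34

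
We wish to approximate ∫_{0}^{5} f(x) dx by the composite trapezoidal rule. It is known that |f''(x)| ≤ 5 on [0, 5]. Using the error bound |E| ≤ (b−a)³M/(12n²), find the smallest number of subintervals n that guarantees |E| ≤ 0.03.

42

Need 625/(12n²) ≤ 0.03.
n² ≥ 625/(12·0.03) = 1736.11 ⇒ n ≥ 41.6667, so the smallest n is 42.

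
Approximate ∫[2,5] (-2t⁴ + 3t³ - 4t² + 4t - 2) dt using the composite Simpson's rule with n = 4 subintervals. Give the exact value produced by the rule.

h = (5 − 2)/4 = 0.75.
Nodes t₀,…,t₄ = 2, 2.75, 3.5, 4.25, 5.
f(t) = -2t⁴ + 3t³ - 4t² + 4t - 2: f₀=-18, f₁=-73.2421875, f₂=-208.5, f₃=-479.4609375, f₄=-957.
(h/3)·[f₀ + 4f₁ + 2f₂ + 4f₃ + f₄] = 0.25·(-3602.8125) = -900.703125.

-900.703125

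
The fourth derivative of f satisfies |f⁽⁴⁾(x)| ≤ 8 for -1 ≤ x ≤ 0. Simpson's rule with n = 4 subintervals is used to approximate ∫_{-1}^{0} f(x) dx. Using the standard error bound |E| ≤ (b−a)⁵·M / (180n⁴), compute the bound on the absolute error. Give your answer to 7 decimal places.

|E| ≤ (1)⁵·8 / (180·4⁴) = 8/46080 = 0.0001736.

0.0001736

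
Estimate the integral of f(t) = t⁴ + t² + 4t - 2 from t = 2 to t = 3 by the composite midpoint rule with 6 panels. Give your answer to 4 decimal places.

56.4431

h = (3 − 2)/6 = 0.166667.
Midpoints m₁,…,m₆ = 2.083333, 2.25, 2.416667, 2.583333, 2.75, 2.916667.
f(m₁)=29.511622, f(m₂)=37.69140625, f(m₃)=47.615789, f(m₄)=59.544030, f(m₅)=73.75390625, f(m₆)=90.541715.
h·[f(m₁) + f(m₂) + f(m₃) + f(m₄) + f(m₅) + f(m₆)] = 0.166667·(338.658468) = 56.4431.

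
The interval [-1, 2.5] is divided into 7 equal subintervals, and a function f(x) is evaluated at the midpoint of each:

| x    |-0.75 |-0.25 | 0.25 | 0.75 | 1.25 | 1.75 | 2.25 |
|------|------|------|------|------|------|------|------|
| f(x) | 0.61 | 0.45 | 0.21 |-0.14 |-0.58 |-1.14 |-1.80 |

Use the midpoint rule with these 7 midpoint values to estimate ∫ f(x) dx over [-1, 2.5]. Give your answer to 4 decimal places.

-1.1950

h = 0.5, n = 7.
h·[y(m₁) + y(m₂) + y(m₃) + y(m₄) + y(m₅) + y(m₆) + y(m₇)] = 0.5·(-2.39) = -1.1950.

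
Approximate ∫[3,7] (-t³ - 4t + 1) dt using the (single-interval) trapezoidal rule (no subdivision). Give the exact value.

-816

T = (b−a)/2 · [f(3) + f(7)] = 2·[(-38) + (-370)] = -816.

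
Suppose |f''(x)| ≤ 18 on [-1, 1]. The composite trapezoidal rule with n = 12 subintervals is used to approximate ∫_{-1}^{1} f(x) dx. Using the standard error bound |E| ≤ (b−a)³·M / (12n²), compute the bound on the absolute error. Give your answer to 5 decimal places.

0.08333

|E| ≤ (2)³·18 / (12·12²) = 144/1728 = 0.08333.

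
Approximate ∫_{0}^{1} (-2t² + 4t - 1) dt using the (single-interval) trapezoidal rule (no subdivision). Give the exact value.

T = (b−a)/2 · [f(0) + f(1)] = 0.5·[(-1) + 1] = 0.

0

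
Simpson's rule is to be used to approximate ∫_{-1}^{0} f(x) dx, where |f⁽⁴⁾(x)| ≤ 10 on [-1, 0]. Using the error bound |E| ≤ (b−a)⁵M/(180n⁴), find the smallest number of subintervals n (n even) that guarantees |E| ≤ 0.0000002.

24

Need 10/(180n⁴) ≤ 0.0000002.
n⁴ ≥ 10/(180·0.0000002) = 277778 ⇒ n ≥ 22.9575, so the smallest even n is 24. (n must be even for Simpson's rule.)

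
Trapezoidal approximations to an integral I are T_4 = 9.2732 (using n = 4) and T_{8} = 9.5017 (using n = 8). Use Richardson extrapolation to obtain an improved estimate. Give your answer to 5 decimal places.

R = (4·T_{8} − T_4) / 3 = (4·9.5017 − 9.2732)/3 = (28.7336)/3 = 9.57787.

9.57787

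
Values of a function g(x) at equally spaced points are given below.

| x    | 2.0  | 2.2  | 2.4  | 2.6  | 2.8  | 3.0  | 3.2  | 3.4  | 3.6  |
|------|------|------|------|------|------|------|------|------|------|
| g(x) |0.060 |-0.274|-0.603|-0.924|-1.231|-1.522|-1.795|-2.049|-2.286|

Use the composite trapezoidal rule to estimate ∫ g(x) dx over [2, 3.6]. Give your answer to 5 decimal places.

-1.90220

h = 0.2, n = 8.
(h/2)·[y₀ + 2y₁ + 2y₂ + 2y₃ + 2y₄ + 2y₅ + 2y₆ + 2y₇ + y₈] = 0.1·(-19.022) = -1.90220.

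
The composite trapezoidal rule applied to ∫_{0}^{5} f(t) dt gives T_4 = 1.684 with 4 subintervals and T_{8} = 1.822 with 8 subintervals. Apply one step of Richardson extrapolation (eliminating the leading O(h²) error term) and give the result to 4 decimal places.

1.8680

R = (4·T_{8} − T_4) / 3 = (4·1.822 − 1.684)/3 = (5.604)/3 = 1.8680.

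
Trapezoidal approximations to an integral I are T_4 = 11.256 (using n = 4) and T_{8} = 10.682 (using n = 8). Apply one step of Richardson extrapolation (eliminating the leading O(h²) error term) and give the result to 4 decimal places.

R = (4·T_{8} − T_4) / 3 = (4·10.682 − 11.256)/3 = (31.472)/3 = 10.4907.

10.4907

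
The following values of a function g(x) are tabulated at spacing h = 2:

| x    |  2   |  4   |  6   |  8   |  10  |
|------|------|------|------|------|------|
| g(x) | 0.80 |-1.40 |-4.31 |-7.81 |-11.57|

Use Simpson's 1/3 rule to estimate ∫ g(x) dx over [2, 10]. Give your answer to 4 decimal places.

-37.4867

h = 2, n = 4.
(h/3)·[y₀ + 4y₁ + 2y₂ + 4y₃ + y₄] = 0.666667·(-56.23) = -37.4867.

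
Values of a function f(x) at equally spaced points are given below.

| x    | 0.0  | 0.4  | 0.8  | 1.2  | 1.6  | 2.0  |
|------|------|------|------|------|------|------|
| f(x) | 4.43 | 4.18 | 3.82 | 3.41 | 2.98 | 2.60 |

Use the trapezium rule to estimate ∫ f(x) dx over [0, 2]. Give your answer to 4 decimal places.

h = 0.4, n = 5.
(h/2)·[y₀ + 2y₁ + 2y₂ + 2y₃ + 2y₄ + y₅] = 0.2·(35.81) = 7.1620.

7.1620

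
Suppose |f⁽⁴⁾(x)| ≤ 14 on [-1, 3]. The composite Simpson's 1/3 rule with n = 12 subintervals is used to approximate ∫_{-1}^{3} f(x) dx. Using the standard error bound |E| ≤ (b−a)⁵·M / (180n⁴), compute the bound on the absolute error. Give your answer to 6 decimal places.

0.003841

|E| ≤ (4)⁵·14 / (180·12⁴) = 14336/3732480 = 0.003841.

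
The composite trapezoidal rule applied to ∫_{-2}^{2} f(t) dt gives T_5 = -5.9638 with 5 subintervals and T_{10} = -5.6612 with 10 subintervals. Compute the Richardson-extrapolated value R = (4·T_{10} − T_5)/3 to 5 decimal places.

R = (4·T_{10} − T_5) / 3 = (4·(-5.6612) − (-5.9638))/3 = (-16.6810)/3 = -5.56033.

-5.56033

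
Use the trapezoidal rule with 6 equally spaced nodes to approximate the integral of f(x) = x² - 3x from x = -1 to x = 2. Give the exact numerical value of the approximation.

-1.32

h = (2 − (-1))/5 = 0.6.
Nodes x₀,…,x₅ = -1, -0.4, 0.2, 0.8, 1.4, 2.
f(x) = x² - 3x: f₀=4, f₁=1.36, f₂=-0.56, f₃=-1.76, f₄=-2.24, f₅=-2.
(h/2)·[f₀ + 2f₁ + 2f₂ + 2f₃ + 2f₄ + f₅] = 0.3·(-4.4) = -1.32.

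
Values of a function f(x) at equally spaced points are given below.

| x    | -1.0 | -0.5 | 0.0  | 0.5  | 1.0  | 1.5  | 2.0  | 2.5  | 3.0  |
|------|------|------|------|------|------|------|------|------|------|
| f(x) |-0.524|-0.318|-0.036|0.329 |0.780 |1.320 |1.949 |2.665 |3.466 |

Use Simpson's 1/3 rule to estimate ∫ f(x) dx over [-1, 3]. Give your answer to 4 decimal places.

4.0520

h = 0.5, n = 8.
(h/3)·[y₀ + 4y₁ + 2y₂ + 4y₃ + 2y₄ + 4y₅ + 2y₆ + 4y₇ + y₈] = 0.166667·(24.312) = 4.0520.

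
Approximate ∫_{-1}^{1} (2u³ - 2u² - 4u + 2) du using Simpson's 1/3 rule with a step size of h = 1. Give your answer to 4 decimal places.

2.6667

h = (1 − (-1))/2 = 1.
Nodes u₀,…,u₂ = -1, 0, 1.
f(u) = 2u³ - 2u² - 4u + 2: f₀=2, f₁=2, f₂=-2.
(h/3)·[f₀ + 4f₁ + f₂] = 0.333333·(8) = 2.6667.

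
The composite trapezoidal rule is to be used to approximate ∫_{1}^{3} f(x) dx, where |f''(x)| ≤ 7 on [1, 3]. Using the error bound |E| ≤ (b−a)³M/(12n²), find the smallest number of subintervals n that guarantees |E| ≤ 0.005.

31

Need 56/(12n²) ≤ 0.005.
n² ≥ 56/(12·0.005) = 933.333 ⇒ n ≥ 30.5505, so the smallest n is 31.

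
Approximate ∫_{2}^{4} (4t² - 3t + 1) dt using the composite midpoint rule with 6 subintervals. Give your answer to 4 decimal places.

58.5926

h = (4 − 2)/6 = 0.333333.
Midpoints m₁,…,m₆ = 2.166667, 2.5, 2.833333, 3.166667, 3.5, 3.833333.
f(m₁)=13.277778, f(m₂)=18.5, f(m₃)=24.611111, f(m₄)=31.611111, f(m₅)=39.5, f(m₆)=48.277778.
h·[f(m₁) + f(m₂) + f(m₃) + f(m₄) + f(m₅) + f(m₆)] = 0.333333·(175.777778) = 58.5926.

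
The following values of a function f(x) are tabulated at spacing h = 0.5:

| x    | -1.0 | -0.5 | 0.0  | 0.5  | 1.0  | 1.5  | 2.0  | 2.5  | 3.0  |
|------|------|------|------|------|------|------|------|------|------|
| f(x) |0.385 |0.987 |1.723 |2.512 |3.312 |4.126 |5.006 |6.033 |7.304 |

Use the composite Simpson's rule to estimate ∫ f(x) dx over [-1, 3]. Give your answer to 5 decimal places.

h = 0.5, n = 8.
(h/3)·[y₀ + 4y₁ + 2y₂ + 4y₃ + 2y₄ + 4y₅ + 2y₆ + 4y₇ + y₈] = 0.166667·(82.403) = 13.73383.

13.73383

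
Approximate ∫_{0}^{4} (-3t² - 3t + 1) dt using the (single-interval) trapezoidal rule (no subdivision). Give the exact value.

-116

T = (b−a)/2 · [f(0) + f(4)] = 2·[1 + (-59)] = -116.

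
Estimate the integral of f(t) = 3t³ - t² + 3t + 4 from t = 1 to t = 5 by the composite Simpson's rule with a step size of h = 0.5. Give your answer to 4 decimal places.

478.6667

h = (5 − 1)/8 = 0.5.
Nodes t₀,…,t₈ = 1, 1.5, 2, 2.5, 3, 3.5, 4, 4.5, 5.
f(t) = 3t³ - t² + 3t + 4: f₀=9, f₁=16.375, f₂=30, f₃=52.125, f₄=85, f₅=130.875, f₆=192, f₇=270.625, f₈=369.
(h/3)·[f₀ + 4f₁ + 2f₂ + 4f₃ + 2f₄ + 4f₅ + 2f₆ + 4f₇ + f₈] = 0.166667·(2872) = 478.6667.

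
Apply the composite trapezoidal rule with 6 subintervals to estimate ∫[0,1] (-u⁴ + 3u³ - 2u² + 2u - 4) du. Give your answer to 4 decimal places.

h = (1 − 0)/6 = 0.166667.
Nodes u₀,…,u₆ = 0, 0.166667, 0.333333, 0.5, 0.666667, 0.833333, 1.
f(u) = -u⁴ + 3u³ - 2u² + 2u - 4: f₀=-4, f₁=-3.709105, f₂=-3.456790, f₃=-3.1875, f₄=-2.864198, f₅=-2.468364, f₆=-2.
(h/2)·[f₀ + 2f₁ + 2f₂ + 2f₃ + 2f₄ + 2f₅ + f₆] = 0.083333·(-37.371914) = -3.1143.

-3.1143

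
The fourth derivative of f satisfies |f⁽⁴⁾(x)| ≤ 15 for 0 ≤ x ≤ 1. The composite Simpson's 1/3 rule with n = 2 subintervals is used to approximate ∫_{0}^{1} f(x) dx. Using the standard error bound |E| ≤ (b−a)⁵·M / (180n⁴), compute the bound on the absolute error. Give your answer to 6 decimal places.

|E| ≤ (1)⁵·15 / (180·2⁴) = 15/2880 = 0.005208.

0.005208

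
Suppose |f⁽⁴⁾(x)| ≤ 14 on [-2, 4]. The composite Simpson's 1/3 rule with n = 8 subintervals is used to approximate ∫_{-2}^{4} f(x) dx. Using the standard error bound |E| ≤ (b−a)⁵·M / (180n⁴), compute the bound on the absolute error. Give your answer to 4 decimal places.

0.1477

|E| ≤ (6)⁵·14 / (180·8⁴) = 108864/737280 = 0.1477.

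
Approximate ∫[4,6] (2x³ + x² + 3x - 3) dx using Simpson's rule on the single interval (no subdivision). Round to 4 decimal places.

S = (b−a)/6 · [f(4) + 4f(5) + f(6)] = 0.333333·[153 + 4·287 + 483] = 594.6667.

594.6667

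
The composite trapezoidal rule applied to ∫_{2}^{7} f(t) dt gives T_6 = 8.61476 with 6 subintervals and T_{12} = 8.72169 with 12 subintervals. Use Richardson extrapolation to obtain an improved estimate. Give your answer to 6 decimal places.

8.757333

R = (4·T_{12} − T_6) / 3 = (4·8.72169 − 8.61476)/3 = (26.27200)/3 = 8.757333.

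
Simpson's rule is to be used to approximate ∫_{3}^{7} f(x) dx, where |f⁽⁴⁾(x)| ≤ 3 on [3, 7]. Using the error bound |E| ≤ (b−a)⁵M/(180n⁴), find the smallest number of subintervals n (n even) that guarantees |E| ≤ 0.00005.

26

Need 3072/(180n⁴) ≤ 0.00005.
n⁴ ≥ 3072/(180·0.00005) = 341333 ⇒ n ≥ 24.1710, so the smallest even n is 26. (n must be even for Simpson's rule.)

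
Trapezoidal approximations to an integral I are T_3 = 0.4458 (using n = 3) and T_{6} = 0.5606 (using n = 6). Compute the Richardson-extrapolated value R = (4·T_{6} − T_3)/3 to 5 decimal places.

0.59887

R = (4·T_{6} − T_3) / 3 = (4·0.5606 − 0.4458)/3 = (1.7966)/3 = 0.59887.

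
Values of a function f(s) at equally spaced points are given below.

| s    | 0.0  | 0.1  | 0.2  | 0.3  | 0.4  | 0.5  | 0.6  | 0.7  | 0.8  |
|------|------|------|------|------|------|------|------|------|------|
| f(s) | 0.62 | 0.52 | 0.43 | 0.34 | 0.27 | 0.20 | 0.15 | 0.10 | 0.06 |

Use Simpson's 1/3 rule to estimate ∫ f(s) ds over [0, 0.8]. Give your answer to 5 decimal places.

h = 0.1, n = 8.
(h/3)·[y₀ + 4y₁ + 2y₂ + 4y₃ + 2y₄ + 4y₅ + 2y₆ + 4y₇ + y₈] = 0.033333·(7.02) = 0.23400.

0.23400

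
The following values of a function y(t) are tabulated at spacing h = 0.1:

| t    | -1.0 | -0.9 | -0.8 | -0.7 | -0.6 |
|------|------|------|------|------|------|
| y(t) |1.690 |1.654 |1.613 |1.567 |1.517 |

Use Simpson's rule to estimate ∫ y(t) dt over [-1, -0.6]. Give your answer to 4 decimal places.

h = 0.1, n = 4.
(h/3)·[y₀ + 4y₁ + 2y₂ + 4y₃ + y₄] = 0.033333·(19.317) = 0.6439.

0.6439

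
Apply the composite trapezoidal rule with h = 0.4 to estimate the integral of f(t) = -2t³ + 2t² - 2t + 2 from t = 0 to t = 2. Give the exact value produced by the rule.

-2.88

h = (2 − 0)/5 = 0.4.
Nodes t₀,…,t₅ = 0, 0.4, 0.8, 1.2, 1.6, 2.
f(t) = -2t³ + 2t² - 2t + 2: f₀=2, f₁=1.392, f₂=0.656, f₃=-0.976, f₄=-4.272, f₅=-10.
(h/2)·[f₀ + 2f₁ + 2f₂ + 2f₃ + 2f₄ + f₅] = 0.2·(-14.4) = -2.88.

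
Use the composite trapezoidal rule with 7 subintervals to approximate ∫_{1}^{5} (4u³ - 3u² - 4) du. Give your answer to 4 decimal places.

h = (5 − 1)/7 = 0.571429.
Nodes u₀,…,u₇ = 1, 1.571429, 2.142857, 2.714286, 3.285714, 3.857143, 4.428571, 5.
f(u) = 4u³ - 3u² - 4: f₀=-3, f₁=4.113703, f₂=21.583090, f₃=53.886297, f₄=105.501458, f₅=180.906706, f₆=284.580175, f₇=421.
(h/2)·[f₀ + 2f₁ + 2f₂ + 2f₃ + 2f₄ + 2f₅ + 2f₆ + f₇] = 0.285714·(1719.142857) = 491.1837.

491.1837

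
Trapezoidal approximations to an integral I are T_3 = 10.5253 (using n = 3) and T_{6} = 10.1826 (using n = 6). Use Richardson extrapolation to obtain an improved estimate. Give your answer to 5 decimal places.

R = (4·T_{6} − T_3) / 3 = (4·10.1826 − 10.5253)/3 = (30.2051)/3 = 10.06837.

10.06837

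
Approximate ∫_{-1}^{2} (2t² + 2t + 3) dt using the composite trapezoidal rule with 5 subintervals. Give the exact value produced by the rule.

18.36

h = (2 − (-1))/5 = 0.6.
Nodes t₀,…,t₅ = -1, -0.4, 0.2, 0.8, 1.4, 2.
f(t) = 2t² + 2t + 3: f₀=3, f₁=2.52, f₂=3.48, f₃=5.88, f₄=9.72, f₅=15.
(h/2)·[f₀ + 2f₁ + 2f₂ + 2f₃ + 2f₄ + f₅] = 0.3·(61.2) = 18.36.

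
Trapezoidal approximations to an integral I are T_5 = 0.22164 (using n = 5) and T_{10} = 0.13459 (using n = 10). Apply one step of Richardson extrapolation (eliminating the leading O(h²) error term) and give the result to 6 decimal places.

0.105573

R = (4·T_{10} − T_5) / 3 = (4·0.13459 − 0.22164)/3 = (0.31672)/3 = 0.105573.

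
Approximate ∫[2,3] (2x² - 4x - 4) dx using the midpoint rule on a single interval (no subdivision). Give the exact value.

-1.5

M = (b−a)·f(2.5) = 1·(-1.5) = -1.5.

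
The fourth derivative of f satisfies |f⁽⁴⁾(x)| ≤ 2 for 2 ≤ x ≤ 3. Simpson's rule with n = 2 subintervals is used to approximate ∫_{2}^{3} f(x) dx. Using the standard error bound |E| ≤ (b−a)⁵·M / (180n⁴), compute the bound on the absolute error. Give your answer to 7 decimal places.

|E| ≤ (1)⁵·2 / (180·2⁴) = 2/2880 = 0.0006944.

0.0006944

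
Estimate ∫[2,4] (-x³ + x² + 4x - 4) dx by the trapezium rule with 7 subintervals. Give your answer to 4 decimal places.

-25.5510

h = (4 − 2)/7 = 0.285714.
Nodes x₀,…,x₇ = 2, 2.285714, 2.571429, 2.857143, 3.142857, 3.428571, 3.714286, 4.
f(x) = -x³ + x² + 4x - 4: f₀=0, f₁=-1.574344, f₂=-4.104956, f₃=-7.731778, f₄=-12.594752, f₅=-18.833819, f₆=-26.588921, f₇=-36.
(h/2)·[f₀ + 2f₁ + 2f₂ + 2f₃ + 2f₄ + 2f₅ + 2f₆ + f₇] = 0.142857·(-178.857143) = -25.5510.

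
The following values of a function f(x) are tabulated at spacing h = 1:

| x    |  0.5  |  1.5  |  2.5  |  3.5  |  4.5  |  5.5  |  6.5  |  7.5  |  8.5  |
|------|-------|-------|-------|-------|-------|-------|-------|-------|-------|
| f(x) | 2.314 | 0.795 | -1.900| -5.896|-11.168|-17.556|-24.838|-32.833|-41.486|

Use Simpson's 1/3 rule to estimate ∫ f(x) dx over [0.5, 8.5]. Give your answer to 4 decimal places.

-112.3147

h = 1, n = 8.
(h/3)·[y₀ + 4y₁ + 2y₂ + 4y₃ + 2y₄ + 4y₅ + 2y₆ + 4y₇ + y₈] = 0.333333·(-336.944) = -112.3147.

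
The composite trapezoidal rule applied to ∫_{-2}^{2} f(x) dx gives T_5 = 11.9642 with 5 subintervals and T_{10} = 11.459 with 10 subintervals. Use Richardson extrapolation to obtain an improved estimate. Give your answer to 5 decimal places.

R = (4·T_{10} − T_5) / 3 = (4·11.459 − 11.9642)/3 = (33.8718)/3 = 11.29060.

11.29060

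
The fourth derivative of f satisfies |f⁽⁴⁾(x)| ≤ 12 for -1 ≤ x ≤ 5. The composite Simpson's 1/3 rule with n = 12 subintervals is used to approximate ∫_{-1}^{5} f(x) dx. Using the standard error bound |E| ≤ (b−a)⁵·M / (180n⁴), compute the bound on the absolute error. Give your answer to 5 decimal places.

|E| ≤ (6)⁵·12 / (180·12⁴) = 93312/3732480 = 0.02500.

0.02500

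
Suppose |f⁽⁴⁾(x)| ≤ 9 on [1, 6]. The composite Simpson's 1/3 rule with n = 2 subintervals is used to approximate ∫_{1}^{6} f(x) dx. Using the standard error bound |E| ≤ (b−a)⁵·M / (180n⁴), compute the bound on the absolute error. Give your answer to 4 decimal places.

|E| ≤ (5)⁵·9 / (180·2⁴) = 28125/2880 = 9.7656.

9.7656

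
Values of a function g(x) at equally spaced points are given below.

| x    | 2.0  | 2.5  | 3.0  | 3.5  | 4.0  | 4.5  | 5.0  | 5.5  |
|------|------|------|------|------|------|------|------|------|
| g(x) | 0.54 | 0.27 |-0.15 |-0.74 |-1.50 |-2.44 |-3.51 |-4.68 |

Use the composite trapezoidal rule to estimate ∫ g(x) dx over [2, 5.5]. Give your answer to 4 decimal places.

h = 0.5, n = 7.
(h/2)·[y₀ + 2y₁ + 2y₂ + 2y₃ + 2y₄ + 2y₅ + 2y₆ + y₇] = 0.25·(-20.28) = -5.0700.

-5.0700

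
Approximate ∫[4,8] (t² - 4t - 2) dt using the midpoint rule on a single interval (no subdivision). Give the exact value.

40

M = (b−a)·f(6) = 4·(10) = 40.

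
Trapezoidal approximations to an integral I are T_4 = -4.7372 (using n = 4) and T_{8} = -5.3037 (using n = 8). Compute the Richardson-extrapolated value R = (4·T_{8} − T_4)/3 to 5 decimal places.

R = (4·T_{8} − T_4) / 3 = (4·(-5.3037) − (-4.7372))/3 = (-16.4776)/3 = -5.49253.

-5.49253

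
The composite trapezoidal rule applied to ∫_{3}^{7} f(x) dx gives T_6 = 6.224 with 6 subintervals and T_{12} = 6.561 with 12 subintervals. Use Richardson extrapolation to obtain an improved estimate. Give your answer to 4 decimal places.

6.6733

R = (4·T_{12} − T_6) / 3 = (4·6.561 − 6.224)/3 = (20.020)/3 = 6.6733.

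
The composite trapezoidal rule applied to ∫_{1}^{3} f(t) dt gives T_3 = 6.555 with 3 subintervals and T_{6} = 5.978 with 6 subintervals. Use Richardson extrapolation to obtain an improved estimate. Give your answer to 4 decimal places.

R = (4·T_{6} − T_3) / 3 = (4·5.978 − 6.555)/3 = (17.357)/3 = 5.7857.

5.7857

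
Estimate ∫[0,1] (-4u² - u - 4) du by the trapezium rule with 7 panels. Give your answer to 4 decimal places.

h = (1 − 0)/7 = 0.142857.
Nodes u₀,…,u₇ = 0, 0.142857, 0.285714, 0.428571, 0.571429, 0.714286, 0.857143, 1.
f(u) = -4u² - u - 4: f₀=-4, f₁=-4.224490, f₂=-4.612245, f₃=-5.163265, f₄=-5.877551, f₅=-6.755102, f₆=-7.795918, f₇=-9.
(h/2)·[f₀ + 2f₁ + 2f₂ + 2f₃ + 2f₄ + 2f₅ + 2f₆ + f₇] = 0.071429·(-81.857143) = -5.8469.

-5.8469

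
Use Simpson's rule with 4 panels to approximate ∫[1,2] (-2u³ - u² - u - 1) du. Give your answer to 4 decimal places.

-12.3333

h = (2 − 1)/4 = 0.25.
Nodes u₀,…,u₄ = 1, 1.25, 1.5, 1.75, 2.
f(u) = -2u³ - u² - u - 1: f₀=-5, f₁=-7.71875, f₂=-11.5, f₃=-16.53125, f₄=-23.
(h/3)·[f₀ + 4f₁ + 2f₂ + 4f₃ + f₄] = 0.083333·(-148) = -12.3333.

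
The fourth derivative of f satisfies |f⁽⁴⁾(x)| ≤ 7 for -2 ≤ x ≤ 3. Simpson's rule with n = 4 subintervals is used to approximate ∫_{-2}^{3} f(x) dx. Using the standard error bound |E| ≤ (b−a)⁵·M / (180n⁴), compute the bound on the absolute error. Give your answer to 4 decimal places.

|E| ≤ (5)⁵·7 / (180·4⁴) = 21875/46080 = 0.4747.

0.4747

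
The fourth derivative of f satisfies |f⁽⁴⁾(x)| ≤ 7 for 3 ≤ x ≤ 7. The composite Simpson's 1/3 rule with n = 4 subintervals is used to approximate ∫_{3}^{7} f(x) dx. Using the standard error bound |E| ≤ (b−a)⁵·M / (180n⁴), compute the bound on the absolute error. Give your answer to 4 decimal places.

0.1556

|E| ≤ (4)⁵·7 / (180·4⁴) = 7168/46080 = 0.1556.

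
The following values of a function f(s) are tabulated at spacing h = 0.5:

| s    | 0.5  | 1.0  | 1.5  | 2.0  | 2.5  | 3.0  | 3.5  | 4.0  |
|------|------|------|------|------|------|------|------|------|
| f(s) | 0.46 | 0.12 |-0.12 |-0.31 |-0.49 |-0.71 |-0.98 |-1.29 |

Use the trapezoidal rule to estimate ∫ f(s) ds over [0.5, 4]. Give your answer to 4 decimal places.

h = 0.5, n = 7.
(h/2)·[y₀ + 2y₁ + 2y₂ + 2y₃ + 2y₄ + 2y₅ + 2y₆ + y₇] = 0.25·(-5.81) = -1.4525.

-1.4525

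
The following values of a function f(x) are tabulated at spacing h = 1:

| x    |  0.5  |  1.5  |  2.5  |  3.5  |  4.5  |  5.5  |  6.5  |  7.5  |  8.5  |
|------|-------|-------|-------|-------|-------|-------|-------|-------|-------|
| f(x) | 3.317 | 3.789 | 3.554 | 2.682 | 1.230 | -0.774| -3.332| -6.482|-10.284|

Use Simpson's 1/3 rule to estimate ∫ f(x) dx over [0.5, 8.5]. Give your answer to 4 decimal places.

h = 1, n = 8.
(h/3)·[y₀ + 4y₁ + 2y₂ + 4y₃ + 2y₄ + 4y₅ + 2y₆ + 4y₇ + y₈] = 0.333333·(-7.203) = -2.4010.

-2.4010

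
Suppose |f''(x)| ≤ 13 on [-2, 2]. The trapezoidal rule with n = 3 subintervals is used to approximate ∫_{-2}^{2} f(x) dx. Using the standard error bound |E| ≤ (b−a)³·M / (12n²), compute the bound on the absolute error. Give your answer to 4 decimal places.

|E| ≤ (4)³·13 / (12·3²) = 832/108 = 7.7037.

7.7037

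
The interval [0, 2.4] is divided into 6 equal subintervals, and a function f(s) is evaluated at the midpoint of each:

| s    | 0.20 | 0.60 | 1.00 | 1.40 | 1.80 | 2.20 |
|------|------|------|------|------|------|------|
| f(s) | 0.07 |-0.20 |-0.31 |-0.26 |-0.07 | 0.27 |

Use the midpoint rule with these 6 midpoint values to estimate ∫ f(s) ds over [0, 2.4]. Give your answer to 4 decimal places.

h = 0.4, n = 6.
h·[y(m₁) + y(m₂) + y(m₃) + y(m₄) + y(m₅) + y(m₆)] = 0.4·(-0.50) = -0.2000.

-0.2000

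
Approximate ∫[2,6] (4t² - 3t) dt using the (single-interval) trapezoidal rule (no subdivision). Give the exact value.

272

T = (b−a)/2 · [f(2) + f(6)] = 2·[10 + 126] = 272.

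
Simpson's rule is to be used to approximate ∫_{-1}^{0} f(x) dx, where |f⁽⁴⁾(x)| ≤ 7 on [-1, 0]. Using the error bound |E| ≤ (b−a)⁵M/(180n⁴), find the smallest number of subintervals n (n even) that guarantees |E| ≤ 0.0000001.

26

Need 7/(180n⁴) ≤ 0.0000001.
n⁴ ≥ 7/(180·0.0000001) = 388889 ⇒ n ≥ 24.9722, so the smallest even n is 26. (n must be even for Simpson's rule.)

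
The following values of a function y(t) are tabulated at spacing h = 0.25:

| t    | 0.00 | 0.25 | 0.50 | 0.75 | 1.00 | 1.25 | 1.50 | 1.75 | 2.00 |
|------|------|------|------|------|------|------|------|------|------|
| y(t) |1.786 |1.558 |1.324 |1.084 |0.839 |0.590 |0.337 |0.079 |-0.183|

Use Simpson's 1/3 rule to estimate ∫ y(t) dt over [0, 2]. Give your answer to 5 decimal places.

1.65392

h = 0.25, n = 8.
(h/3)·[y₀ + 4y₁ + 2y₂ + 4y₃ + 2y₄ + 4y₅ + 2y₆ + 4y₇ + y₈] = 0.083333·(19.847) = 1.65392.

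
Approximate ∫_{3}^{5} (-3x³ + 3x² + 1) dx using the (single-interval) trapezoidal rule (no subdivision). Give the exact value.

T = (b−a)/2 · [f(3) + f(5)] = 1·[(-53) + (-299)] = -352.

-352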